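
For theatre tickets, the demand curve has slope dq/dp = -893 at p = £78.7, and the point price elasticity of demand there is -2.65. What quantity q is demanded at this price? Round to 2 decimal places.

Ed = (dq/dp)·(p/q) ⇒ q = (dq/dp)·p/Ed = (-893)·78.7/(-2.65) = 26520.4150…

26520.42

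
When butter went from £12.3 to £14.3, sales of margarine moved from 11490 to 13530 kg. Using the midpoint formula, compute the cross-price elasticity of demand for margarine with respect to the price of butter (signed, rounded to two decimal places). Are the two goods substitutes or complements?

%ΔQ_{margarine} = (13530 − 11490)/avg = 2040/12510 = 0.163069…
%ΔP_{butter} = (14.3 − 12.3)/avg = 2/13.3 = 0.150375…
E_cross = (2040/12510) / (2/13.3) = 1.0844…
E_cross > 0 ⇒ the goods are substitutes.

1.08; substitutes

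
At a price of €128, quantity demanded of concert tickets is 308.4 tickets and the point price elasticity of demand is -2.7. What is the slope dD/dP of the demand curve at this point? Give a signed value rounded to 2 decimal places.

-6.51

Ed = (dD/dP)·(P/D) ⇒ dD/dP = Ed·D/P = (-2.7)·308.4/128 = -6.5053…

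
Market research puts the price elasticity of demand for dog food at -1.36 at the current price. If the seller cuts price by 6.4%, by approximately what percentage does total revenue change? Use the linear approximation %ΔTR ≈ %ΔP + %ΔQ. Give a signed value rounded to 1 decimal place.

%ΔQ ≈ Ed × %ΔP = (-1.36) × (-6.4%) = +8.7040%
%ΔTR ≈ %ΔP + %ΔQ = (-6.4%) + (+8.7040%) = +2.3040%

+2.3%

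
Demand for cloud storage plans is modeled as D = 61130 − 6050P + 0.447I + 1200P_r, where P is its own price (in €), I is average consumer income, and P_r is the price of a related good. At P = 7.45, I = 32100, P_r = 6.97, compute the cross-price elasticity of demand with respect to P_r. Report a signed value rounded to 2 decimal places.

At the given values, D = 61130 − 6050(7.45) + 0.447(32100) + 1200(6.97) = 38770.2.
∂D/∂P_r = 1200.
E = (1200) × (6.97/38770.2) = 0.2157…

0.22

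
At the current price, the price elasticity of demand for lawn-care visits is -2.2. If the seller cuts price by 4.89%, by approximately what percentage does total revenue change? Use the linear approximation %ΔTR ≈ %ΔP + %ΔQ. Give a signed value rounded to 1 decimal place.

+5.9%

%ΔQ ≈ Ed × %ΔP = (-2.2) × (-4.89%) = +10.7580%
%ΔTR ≈ %ΔP + %ΔQ = (-4.89%) + (+10.7580%) = +5.8680%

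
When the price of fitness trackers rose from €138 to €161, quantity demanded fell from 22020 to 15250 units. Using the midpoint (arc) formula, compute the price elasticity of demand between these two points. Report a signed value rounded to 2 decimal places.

-2.36

%ΔQ = (15250 − 22020) / [(22020 + 15250)/2] = -6770/18635 = -0.363294…
%ΔP = (161 − 138) / [(138 + 161)/2] = 23/149.5 = 0.153846…
Arc Ed = %ΔQ / %ΔP = (-6770/18635) / (23/149.5) = -2.3614…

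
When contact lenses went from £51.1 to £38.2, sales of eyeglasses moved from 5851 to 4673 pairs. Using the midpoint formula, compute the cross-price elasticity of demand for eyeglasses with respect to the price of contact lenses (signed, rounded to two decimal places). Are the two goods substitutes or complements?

%ΔQ_{eyeglasses} = (4673 − 5851)/avg = -1178/5262 = -0.223869…
%ΔP_{contact lenses} = (38.2 − 51.1)/avg = -12.9/44.65 = -0.288913…
E_cross = (-1178/5262) / (-12.9/44.65) = 0.7748…
E_cross > 0 ⇒ the goods are substitutes.

0.77; substitutes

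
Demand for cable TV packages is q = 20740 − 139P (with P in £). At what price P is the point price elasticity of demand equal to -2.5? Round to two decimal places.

Ed = −139P/(20740 − 139P). Set this equal to -2.5:
139P = 2.5·(20740 − 139P) ⇒ 139P(1 + 2.5) = 2.5·20740
P = 2.5·20740 / (139·3.5) = 106.5775…

106.58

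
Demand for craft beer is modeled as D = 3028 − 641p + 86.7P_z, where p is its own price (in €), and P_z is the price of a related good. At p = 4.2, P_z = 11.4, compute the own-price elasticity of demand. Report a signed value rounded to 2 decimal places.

-2.03

At the given values, D = 3028 − 641(4.2) + 86.7(11.4) = 1324.18.
∂D/∂p = −641.
E = (-641) × (4.2/1324.18) = -2.0331…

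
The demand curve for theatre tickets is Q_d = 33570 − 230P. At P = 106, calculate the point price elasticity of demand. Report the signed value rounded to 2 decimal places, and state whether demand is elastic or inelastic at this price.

-2.65; elastic

dQ_d/dP = −230. At P = 106, Q_d = 33570 − 230(106) = 9190.
Ed = (dQ_d/dP)·(P/Q_d) = −230 × (106/9190) = -2.6528…
|Ed| = 2.65 > 1, so demand is elastic.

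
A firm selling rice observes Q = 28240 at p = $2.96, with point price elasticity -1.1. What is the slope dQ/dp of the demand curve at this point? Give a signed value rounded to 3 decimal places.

-10494.595

Ed = (dQ/dp)·(p/Q) ⇒ dQ/dp = Ed·Q/p = (-1.1)·28240/2.96 = -10494.59459…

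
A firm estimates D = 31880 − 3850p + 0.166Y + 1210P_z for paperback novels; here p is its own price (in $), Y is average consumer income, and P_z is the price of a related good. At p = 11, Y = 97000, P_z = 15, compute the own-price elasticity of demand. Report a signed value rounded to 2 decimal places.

At the given values, D = 31880 − 3850(11) + 0.166(97000) + 1210(15) = 23782.
∂D/∂p = −3850.
E = (-3850) × (11/23782) = -1.7807…

-1.78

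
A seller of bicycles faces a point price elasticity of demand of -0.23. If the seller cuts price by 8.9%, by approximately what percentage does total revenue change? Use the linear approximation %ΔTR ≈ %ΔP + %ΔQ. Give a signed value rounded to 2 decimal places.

-6.85%

%ΔQ ≈ Ed × %ΔP = (-0.23) × (-8.9%) = +2.0470%
%ΔTR ≈ %ΔP + %ΔQ = (-8.9%) + (+2.0470%) = -6.8530%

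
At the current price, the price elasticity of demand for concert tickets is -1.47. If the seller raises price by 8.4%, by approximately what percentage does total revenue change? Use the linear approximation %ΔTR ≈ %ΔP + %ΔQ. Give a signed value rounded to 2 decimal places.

%ΔQ ≈ Ed × %ΔP = (-1.47) × (+8.4%) = -12.3480%
%ΔTR ≈ %ΔP + %ΔQ = (+8.4%) + (-12.3480%) = -3.9480%

-3.95%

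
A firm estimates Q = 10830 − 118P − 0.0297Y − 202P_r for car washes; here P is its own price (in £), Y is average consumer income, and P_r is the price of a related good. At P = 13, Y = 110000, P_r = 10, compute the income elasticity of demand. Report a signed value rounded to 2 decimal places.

At the given values, Q = 10830 − 118(13) − 0.0297(110000) − 202(10) = 4009.
∂Q/∂Y = -0.0297.
E = (-0.0297) × (110000/4009) = -0.8149…

-0.81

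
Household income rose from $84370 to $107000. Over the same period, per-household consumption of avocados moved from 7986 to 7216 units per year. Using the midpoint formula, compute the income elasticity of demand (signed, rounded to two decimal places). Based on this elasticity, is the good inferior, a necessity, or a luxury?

%ΔQ = (7216 − 7986)/[( 7986 + 7216)/2] = -770/7601 = -0.101302…
%ΔIncome = (107000 − 84370)/[( 84370 + 107000)/2] = 22630/95685 = 0.236505…
E_income = (-770/7601) / (22630/95685) = -0.4283…
E_income < 0 ⇒ inferior good.

-0.43; inferior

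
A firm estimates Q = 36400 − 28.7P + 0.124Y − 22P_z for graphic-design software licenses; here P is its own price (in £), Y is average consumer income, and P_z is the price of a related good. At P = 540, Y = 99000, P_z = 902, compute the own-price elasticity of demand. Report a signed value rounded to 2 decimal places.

-1.16

At the given values, Q = 36400 − 28.7(540) + 0.124(99000) − 22(902) = 13334.
∂Q/∂P = −28.7.
E = (-28.7) × (540/13334) = -1.1622…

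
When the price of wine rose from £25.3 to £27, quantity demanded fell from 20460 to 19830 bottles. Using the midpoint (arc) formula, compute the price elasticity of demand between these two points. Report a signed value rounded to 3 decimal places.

%ΔQ = (19830 − 20460) / [(20460 + 19830)/2] = -630/20145 = -0.031273…
%ΔP = (27 − 25.3) / [(25.3 + 27)/2] = 1.7/26.15 = 0.065009…
Arc Ed = %ΔQ / %ΔP = (-630/20145) / (1.7/26.15) = -0.48105…

-0.481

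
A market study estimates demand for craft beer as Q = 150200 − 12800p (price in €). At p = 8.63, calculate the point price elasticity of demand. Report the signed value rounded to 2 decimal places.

-2.78

dQ/dp = −12800. At p = 8.63, Q = 150200 − 12800(8.63) = 39736.
Ed = (dQ/dp)·(p/Q) = −12800 × (8.63/39736) = -2.7799…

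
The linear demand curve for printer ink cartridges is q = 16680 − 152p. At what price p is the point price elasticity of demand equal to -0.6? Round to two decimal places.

41.15

Ed = −152p/(16680 − 152p). Set this equal to -0.6:
152p = 0.6·(16680 − 152p) ⇒ 152p(1 + 0.6) = 0.6·16680
p = 0.6·16680 / (152·1.6) = 41.1513…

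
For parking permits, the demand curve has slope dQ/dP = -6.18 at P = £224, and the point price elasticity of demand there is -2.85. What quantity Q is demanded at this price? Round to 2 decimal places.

Ed = (dQ/dP)·(P/Q) ⇒ Q = (dQ/dP)·P/Ed = (-6.18)·224/(-2.85) = 485.7263…

485.73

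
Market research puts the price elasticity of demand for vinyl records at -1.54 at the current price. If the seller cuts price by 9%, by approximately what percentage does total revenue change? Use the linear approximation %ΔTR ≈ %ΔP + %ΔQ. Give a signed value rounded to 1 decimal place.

%ΔQ ≈ Ed × %ΔP = (-1.54) × (-9%) = +13.8600%
%ΔTR ≈ %ΔP + %ΔQ = (-9%) + (+13.8600%) = +4.8600%

+4.9%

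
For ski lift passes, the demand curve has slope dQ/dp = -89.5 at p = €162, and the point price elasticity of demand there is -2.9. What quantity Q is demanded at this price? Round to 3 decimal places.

Ed = (dQ/dp)·(p/Q) ⇒ Q = (dQ/dp)·p/Ed = (-89.5)·162/(-2.9) = 4999.65517…

4999.655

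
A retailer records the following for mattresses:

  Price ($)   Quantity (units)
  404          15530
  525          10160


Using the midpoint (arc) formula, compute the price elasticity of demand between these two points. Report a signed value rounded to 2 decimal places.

%ΔQ = (10160 − 15530) / [(15530 + 10160)/2] = -5370/12845 = -0.418061…
%ΔP = (525 − 404) / [(404 + 525)/2] = 121/464.5 = 0.260495…
Arc Ed = %ΔQ / %ΔP = (-5370/12845) / (121/464.5) = -1.6048…

-1.60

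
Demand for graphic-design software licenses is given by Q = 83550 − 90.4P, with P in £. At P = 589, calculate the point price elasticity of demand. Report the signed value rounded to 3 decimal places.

dQ/dP = −90.4. At P = 589, Q = 83550 − 90.4(589) = 30304.4.
Ed = (dQ/dP)·(P/Q) = −90.4 × (589/30304.4) = -1.75702…

-1.757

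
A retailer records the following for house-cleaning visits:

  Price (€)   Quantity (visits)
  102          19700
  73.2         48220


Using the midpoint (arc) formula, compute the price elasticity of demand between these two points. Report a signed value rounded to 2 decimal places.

%ΔQ = (48220 − 19700) / [(19700 + 48220)/2] = 28520/33960 = 0.839811…
%ΔP = (73.2 − 102) / [(102 + 73.2)/2] = -28.8/87.6 = -0.328767…
Arc Ed = %ΔQ / %ΔP = (28520/33960) / (-28.8/87.6) = -2.5544…

-2.55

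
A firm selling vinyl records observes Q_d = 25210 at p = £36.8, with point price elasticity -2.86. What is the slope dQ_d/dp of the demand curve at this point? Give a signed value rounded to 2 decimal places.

-1959.26

Ed = (dQ_d/dp)·(p/Q_d) ⇒ dQ_d/dp = Ed·Q_d/p = (-2.86)·25210/36.8 = -1959.2554…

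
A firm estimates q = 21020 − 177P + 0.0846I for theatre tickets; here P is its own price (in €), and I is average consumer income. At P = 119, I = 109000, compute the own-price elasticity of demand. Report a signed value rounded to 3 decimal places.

-2.295

At the given values, q = 21020 − 177(119) + 0.0846(109000) = 9178.4.
∂q/∂P = −177.
E = (-177) × (119/9178.4) = -2.29484…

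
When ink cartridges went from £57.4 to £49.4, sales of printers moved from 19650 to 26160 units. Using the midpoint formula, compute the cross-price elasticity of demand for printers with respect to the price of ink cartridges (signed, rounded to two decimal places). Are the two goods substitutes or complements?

%ΔQ_{printers} = (26160 − 19650)/avg = 6510/22905 = 0.284217…
%ΔP_{ink cartridges} = (49.4 − 57.4)/avg = -8/53.4 = -0.149812…
E_cross = (6510/22905) / (-8/53.4) = -1.8971…
E_cross < 0 ⇒ the goods are complements.

-1.90; complements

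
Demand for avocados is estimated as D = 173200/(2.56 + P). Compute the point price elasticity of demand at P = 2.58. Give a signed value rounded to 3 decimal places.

-0.502

dD/dP = −173200/(2.56 + P)² = -6555.74. At P = 2.58, D = 33696.5.
Ed = (dD/dP)·(P/D) = (-6555.74) × (2.58/33696.5) = -0.50194…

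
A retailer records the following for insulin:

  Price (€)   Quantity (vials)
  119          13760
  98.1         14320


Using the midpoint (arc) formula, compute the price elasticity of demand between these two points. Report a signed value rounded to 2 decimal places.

%ΔQ = (14320 − 13760) / [(13760 + 14320)/2] = 560/14040 = 0.039886…
%ΔP = (98.1 − 119) / [(119 + 98.1)/2] = -20.9/108.55 = -0.192538…
Arc Ed = %ΔQ / %ΔP = (560/14040) / (-20.9/108.55) = -0.2071…

-0.21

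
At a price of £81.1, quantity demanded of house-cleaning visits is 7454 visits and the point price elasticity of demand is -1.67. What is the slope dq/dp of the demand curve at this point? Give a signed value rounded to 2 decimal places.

Ed = (dq/dp)·(p/q) ⇒ dq/dp = Ed·q/p = (-1.67)·7454/81.1 = -153.4917…

-153.49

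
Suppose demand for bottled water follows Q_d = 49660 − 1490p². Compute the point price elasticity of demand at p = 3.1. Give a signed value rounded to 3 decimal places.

-0.810

dQ_d/dp = −2·1490·p = -9238. At p = 3.1, Q_d = 35341.1.
Ed = (dQ_d/dp)·(p/Q_d) = (-9238) × (3.1/35341.1) = -0.81032…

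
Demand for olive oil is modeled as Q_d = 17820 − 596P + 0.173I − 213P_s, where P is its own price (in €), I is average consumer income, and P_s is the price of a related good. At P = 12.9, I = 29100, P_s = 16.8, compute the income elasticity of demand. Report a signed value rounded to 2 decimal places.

0.43

At the given values, Q_d = 17820 − 596(12.9) + 0.173(29100) − 213(16.8) = 11587.5.
∂Q_d/∂I = 0.173.
E = (0.173) × (29100/11587.5) = 0.4344…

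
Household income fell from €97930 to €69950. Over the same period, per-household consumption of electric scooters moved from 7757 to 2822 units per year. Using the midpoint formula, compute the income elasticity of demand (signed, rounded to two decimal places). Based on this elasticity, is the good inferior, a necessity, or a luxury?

2.80; luxury

%ΔQ = (2822 − 7757)/[( 7757 + 2822)/2] = -4935/5289.5 = -0.932980…
%ΔIncome = (69950 − 97930)/[( 97930 + 69950)/2] = -27980/83940 = -0.333333…
E_income = (-4935/5289.5) / (-27980/83940) = 2.7989…
E_income > 1 ⇒ normal good, luxury.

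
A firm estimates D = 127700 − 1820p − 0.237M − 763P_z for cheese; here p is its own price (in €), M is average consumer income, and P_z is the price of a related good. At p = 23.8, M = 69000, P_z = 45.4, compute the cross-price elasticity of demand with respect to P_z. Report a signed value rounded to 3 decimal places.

-1.037

At the given values, D = 127700 − 1820(23.8) − 0.237(69000) − 763(45.4) = 33390.8.
∂D/∂P_z = -763.
E = (-763) × (45.4/33390.8) = -1.03741…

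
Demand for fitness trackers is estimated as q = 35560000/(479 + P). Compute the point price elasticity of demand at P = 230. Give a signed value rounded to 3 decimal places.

dq/dP = −35560000/(479 + P)² = -70.7407. At P = 230, q = 50155.1.
Ed = (dq/dP)·(P/q) = (-70.7407) × (230/50155.1) = -0.32440…

-0.324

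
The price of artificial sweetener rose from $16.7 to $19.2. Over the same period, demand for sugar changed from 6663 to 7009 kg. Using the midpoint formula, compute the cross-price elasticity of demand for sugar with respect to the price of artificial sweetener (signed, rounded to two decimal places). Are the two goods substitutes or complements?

%ΔQ_{sugar} = (7009 − 6663)/avg = 346/6836 = 0.050614…
%ΔP_{artificial sweetener} = (19.2 − 16.7)/avg = 2.5/17.95 = 0.139275…
E_cross = (346/6836) / (2.5/17.95) = 0.3634…
E_cross > 0 ⇒ the goods are substitutes.

0.36; substitutes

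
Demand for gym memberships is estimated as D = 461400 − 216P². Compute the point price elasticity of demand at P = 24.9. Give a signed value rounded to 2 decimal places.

-0.82

dD/dP = −2·216·P = -10756.8. At P = 24.9, D = 327477.84.
Ed = (dD/dP)·(P/D) = (-10756.8) × (24.9/327477.84) = -0.8179…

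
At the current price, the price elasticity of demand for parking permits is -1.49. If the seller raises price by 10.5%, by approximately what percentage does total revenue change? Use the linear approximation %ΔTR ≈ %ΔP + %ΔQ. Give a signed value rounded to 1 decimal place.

%ΔQ ≈ Ed × %ΔP = (-1.49) × (+10.5%) = -15.6450%
%ΔTR ≈ %ΔP + %ΔQ = (+10.5%) + (-15.6450%) = -5.1450%

-5.1%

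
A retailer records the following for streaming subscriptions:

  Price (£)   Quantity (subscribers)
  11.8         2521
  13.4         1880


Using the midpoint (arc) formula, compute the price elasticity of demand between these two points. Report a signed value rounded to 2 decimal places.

%ΔQ = (1880 − 2521) / [(2521 + 1880)/2] = -641/2200.5 = -0.291297…
%ΔP = (13.4 − 11.8) / [(11.8 + 13.4)/2] = 1.6/12.6 = 0.126984…
Arc Ed = %ΔQ / %ΔP = (-641/2200.5) / (1.6/12.6) = -2.2939…

-2.29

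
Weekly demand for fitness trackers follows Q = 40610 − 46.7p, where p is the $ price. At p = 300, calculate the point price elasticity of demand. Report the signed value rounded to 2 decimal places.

dQ/dp = −46.7. At p = 300, Q = 40610 − 46.7(300) = 26600.
Ed = (dQ/dp)·(p/Q) = −46.7 × (300/26600) = -0.5266…

-0.53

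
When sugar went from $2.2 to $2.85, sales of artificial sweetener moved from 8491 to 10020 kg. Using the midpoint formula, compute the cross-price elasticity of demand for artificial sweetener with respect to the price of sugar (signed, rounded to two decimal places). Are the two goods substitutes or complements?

%ΔQ_{artificial sweetener} = (10020 − 8491)/avg = 1529/9255.5 = 0.165199…
%ΔP_{sugar} = (2.85 − 2.2)/avg = 0.65/2.525 = 0.257425…
E_cross = (1529/9255.5) / (0.65/2.525) = 0.6417…
E_cross > 0 ⇒ the goods are substitutes.

0.64; substitutes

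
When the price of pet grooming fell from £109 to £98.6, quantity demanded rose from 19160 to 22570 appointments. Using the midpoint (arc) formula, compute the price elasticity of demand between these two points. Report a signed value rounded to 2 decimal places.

-1.63

%ΔQ = (22570 − 19160) / [(19160 + 22570)/2] = 3410/20865 = 0.163431…
%ΔP = (98.6 − 109) / [(109 + 98.6)/2] = -10.4/103.8 = -0.100192…
Arc Ed = %ΔQ / %ΔP = (3410/20865) / (-10.4/103.8) = -1.6311…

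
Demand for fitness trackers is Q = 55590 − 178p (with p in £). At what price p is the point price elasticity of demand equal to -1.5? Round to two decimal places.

187.38

Ed = −178p/(55590 − 178p). Set this equal to -1.5:
178p = 1.5·(55590 − 178p) ⇒ 178p(1 + 1.5) = 1.5·55590
p = 1.5·55590 / (178·2.5) = 187.3820…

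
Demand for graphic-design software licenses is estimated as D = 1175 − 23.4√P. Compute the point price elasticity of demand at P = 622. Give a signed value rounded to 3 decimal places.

-0.493

dD/dP = −23.4/(2√P) = -0.469127. At P = 622, D = 591.406.
Ed = (dD/dP)·(P/D) = (-0.469127) × (622/591.406) = -0.49339…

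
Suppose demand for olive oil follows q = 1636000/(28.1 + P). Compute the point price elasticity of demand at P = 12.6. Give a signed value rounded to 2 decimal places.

dq/dP = −1636000/(28.1 + P)² = -987.63. At P = 12.6, q = 40196.6.
Ed = (dq/dP)·(P/q) = (-987.63) × (12.6/40196.6) = -0.3095…

-0.31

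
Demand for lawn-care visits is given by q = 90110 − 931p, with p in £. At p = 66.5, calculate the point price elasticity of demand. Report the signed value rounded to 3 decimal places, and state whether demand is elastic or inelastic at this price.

-2.196; elastic

dq/dp = −931. At p = 66.5, q = 90110 − 931(66.5) = 28198.5.
Ed = (dq/dp)·(p/q) = −931 × (66.5/28198.5) = -2.19556…
|Ed| = 2.196 > 1, so demand is elastic.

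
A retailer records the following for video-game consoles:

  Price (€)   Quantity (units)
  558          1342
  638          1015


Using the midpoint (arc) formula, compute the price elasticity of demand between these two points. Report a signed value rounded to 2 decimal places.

-2.07

%ΔQ = (1015 − 1342) / [(1342 + 1015)/2] = -327/1178.5 = -0.277471…
%ΔP = (638 − 558) / [(558 + 638)/2] = 80/598 = 0.133779…
Arc Ed = %ΔQ / %ΔP = (-327/1178.5) / (80/598) = -2.0740…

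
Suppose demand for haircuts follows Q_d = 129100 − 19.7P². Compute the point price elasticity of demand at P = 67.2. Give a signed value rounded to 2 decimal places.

dQ_d/dP = −2·19.7·P = -2647.68. At P = 67.2, Q_d = 40137.952.
Ed = (dQ_d/dP)·(P/Q_d) = (-2647.68) × (67.2/40137.952) = -4.4328…

-4.43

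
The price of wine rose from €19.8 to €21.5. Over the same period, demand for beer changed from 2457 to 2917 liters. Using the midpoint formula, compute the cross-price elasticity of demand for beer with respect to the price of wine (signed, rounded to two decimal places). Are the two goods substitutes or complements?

2.08; substitutes

%ΔQ_{beer} = (2917 − 2457)/avg = 460/2687 = 0.171194…
%ΔP_{wine} = (21.5 − 19.8)/avg = 1.7/20.65 = 0.082324…
E_cross = (460/2687) / (1.7/20.65) = 2.0795…
E_cross > 0 ⇒ the goods are substitutes.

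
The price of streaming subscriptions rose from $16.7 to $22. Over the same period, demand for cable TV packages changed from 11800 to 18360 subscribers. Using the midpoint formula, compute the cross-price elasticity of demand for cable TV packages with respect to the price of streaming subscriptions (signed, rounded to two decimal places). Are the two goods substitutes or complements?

1.59; substitutes

%ΔQ_{cable TV packages} = (18360 − 11800)/avg = 6560/15080 = 0.435013…
%ΔP_{streaming subscriptions} = (22 − 16.7)/avg = 5.3/19.35 = 0.273901…
E_cross = (6560/15080) / (5.3/19.35) = 1.5882…
E_cross > 0 ⇒ the goods are substitutes.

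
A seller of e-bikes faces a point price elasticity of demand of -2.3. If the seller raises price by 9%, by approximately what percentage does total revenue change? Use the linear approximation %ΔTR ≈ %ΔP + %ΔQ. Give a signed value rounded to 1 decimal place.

-11.7%

%ΔQ ≈ Ed × %ΔP = (-2.3) × (+9%) = -20.7000%
%ΔTR ≈ %ΔP + %ΔQ = (+9%) + (-20.7000%) = -11.7000%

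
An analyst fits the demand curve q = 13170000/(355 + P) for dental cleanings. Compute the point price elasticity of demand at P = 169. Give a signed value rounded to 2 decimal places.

-0.32

dq/dP = −13170000/(355 + P)² = -47.9649. At P = 169, q = 25133.6.
Ed = (dq/dP)·(P/q) = (-47.9649) × (169/25133.6) = -0.3225…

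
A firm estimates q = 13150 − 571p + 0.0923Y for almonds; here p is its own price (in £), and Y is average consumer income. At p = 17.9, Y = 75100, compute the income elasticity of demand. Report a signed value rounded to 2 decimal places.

0.70

At the given values, q = 13150 − 571(17.9) + 0.0923(75100) = 9860.83.
∂q/∂Y = 0.0923.
E = (0.0923) × (75100/9860.83) = 0.7029…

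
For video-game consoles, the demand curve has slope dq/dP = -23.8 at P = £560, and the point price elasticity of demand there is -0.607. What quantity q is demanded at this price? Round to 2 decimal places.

21957.17

Ed = (dq/dP)·(P/q) ⇒ q = (dq/dP)·P/Ed = (-23.8)·560/(-0.607) = 21957.1663…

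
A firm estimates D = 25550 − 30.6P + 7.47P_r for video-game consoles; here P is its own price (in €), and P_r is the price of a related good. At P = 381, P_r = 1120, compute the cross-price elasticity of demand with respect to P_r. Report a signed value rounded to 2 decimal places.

At the given values, D = 25550 − 30.6(381) + 7.47(1120) = 22257.8.
∂D/∂P_r = 7.47.
E = (7.47) × (1120/22257.8) = 0.3758…

0.38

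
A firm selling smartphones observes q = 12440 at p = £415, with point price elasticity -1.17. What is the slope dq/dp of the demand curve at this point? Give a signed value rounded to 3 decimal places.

-35.072

Ed = (dq/dp)·(p/q) ⇒ dq/dp = Ed·q/p = (-1.17)·12440/415 = -35.07180…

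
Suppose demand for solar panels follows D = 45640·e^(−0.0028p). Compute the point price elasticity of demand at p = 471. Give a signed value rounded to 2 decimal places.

dD/dp = −0.0028·D = -34.1787. At p = 471, D = 12206.7.
Ed = (dD/dp)·(p/D) = (-34.1787) × (471/12206.7) = -1.3188

-1.32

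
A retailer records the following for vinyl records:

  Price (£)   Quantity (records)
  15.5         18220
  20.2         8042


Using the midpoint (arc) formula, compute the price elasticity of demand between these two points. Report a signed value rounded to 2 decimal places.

-2.94

%ΔQ = (8042 − 18220) / [(18220 + 8042)/2] = -10178/13131 = -0.775112…
%ΔP = (20.2 − 15.5) / [(15.5 + 20.2)/2] = 4.7/17.85 = 0.263305…
Arc Ed = %ΔQ / %ΔP = (-10178/13131) / (4.7/17.85) = -2.9437…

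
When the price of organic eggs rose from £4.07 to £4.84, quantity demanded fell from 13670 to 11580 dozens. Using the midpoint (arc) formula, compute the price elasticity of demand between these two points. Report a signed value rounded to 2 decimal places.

%ΔQ = (11580 − 13670) / [(13670 + 11580)/2] = -2090/12625 = -0.165544…
%ΔP = (4.84 − 4.07) / [(4.07 + 4.84)/2] = 0.77/4.455 = 0.172839…
Arc Ed = %ΔQ / %ΔP = (-2090/12625) / (0.77/4.455) = -0.9577…

-0.96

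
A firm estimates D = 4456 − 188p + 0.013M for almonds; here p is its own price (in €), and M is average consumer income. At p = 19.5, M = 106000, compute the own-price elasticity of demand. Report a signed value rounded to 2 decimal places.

At the given values, D = 4456 − 188(19.5) + 0.013(106000) = 2168.
∂D/∂p = −188.
E = (-188) × (19.5/2168) = -1.6909…

-1.69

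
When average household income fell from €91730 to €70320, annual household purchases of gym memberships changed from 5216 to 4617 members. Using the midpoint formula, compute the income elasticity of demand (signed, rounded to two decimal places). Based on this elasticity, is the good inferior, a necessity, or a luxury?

0.46; necessity

%ΔQ = (4617 − 5216)/[( 5216 + 4617)/2] = -599/4916.5 = -0.121834…
%ΔIncome = (70320 − 91730)/[( 91730 + 70320)/2] = -21410/81025 = -0.264239…
E_income = (-599/4916.5) / (-21410/81025) = 0.4610…
0 < E_income < 1 ⇒ normal good, necessity.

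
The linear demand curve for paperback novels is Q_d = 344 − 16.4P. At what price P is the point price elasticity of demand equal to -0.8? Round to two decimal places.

9.32

Ed = −16.4P/(344 − 16.4P). Set this equal to -0.8:
16.4P = 0.8·(344 − 16.4P) ⇒ 16.4P(1 + 0.8) = 0.8·344
P = 0.8·344 / (16.4·1.8) = 9.3224…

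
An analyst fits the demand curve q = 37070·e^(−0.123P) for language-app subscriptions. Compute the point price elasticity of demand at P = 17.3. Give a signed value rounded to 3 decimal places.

-2.128

dq/dP = −0.123·q = -542.991. At P = 17.3, q = 4414.56.
Ed = (dq/dP)·(P/q) = (-542.991) × (17.3/4414.56) = -2.1279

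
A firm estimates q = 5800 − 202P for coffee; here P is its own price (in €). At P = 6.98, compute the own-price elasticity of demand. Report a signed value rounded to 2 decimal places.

At the given values, q = 5800 − 202(6.98) = 4390.04.
∂q/∂P = −202.
E = (-202) × (6.98/4390.04) = -0.3211…

-0.32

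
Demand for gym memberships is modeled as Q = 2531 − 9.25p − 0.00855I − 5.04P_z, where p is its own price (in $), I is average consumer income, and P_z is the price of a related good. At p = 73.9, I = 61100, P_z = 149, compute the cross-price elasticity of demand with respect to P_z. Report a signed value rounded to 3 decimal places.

-1.308

At the given values, Q = 2531 − 9.25(73.9) − 0.00855(61100) − 5.04(149) = 574.06.
∂Q/∂P_z = -5.04.
E = (-5.04) × (149/574.06) = -1.30815…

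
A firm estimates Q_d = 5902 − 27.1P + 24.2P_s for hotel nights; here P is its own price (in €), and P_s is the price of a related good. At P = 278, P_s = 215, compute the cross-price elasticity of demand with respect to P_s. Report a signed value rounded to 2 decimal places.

1.46

At the given values, Q_d = 5902 − 27.1(278) + 24.2(215) = 3571.2.
∂Q_d/∂P_s = 24.2.
E = (24.2) × (215/3571.2) = 1.4569…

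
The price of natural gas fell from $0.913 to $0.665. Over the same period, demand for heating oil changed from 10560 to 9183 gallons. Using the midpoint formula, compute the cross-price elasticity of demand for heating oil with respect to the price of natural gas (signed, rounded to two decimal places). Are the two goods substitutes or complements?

%ΔQ_{heating oil} = (9183 − 10560)/avg = -1377/9871.5 = -0.139492…
%ΔP_{natural gas} = (0.665 − 0.913)/avg = -0.248/0.789 = -0.314321…
E_cross = (-1377/9871.5) / (-0.248/0.789) = 0.4437…
E_cross > 0 ⇒ the goods are substitutes.

0.44; substitutes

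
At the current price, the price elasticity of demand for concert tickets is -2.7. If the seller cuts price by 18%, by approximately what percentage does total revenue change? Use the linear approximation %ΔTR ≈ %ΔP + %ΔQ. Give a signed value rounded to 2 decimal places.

%ΔQ ≈ Ed × %ΔP = (-2.7) × (-18%) = +48.6000%
%ΔTR ≈ %ΔP + %ΔQ = (-18%) + (+48.6000%) = +30.6000%

+30.60%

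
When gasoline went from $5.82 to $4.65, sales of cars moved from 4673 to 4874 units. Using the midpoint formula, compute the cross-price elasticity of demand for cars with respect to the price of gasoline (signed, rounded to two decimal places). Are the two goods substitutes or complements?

-0.19; complements

%ΔQ_{cars} = (4874 − 4673)/avg = 201/4773.5 = 0.042107…
%ΔP_{gasoline} = (4.65 − 5.82)/avg = -1.17/5.235 = -0.223495…
E_cross = (201/4773.5) / (-1.17/5.235) = -0.1884…
E_cross < 0 ⇒ the goods are complements.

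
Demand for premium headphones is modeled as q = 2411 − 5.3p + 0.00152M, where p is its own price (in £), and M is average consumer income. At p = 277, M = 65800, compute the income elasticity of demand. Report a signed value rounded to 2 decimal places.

0.10

At the given values, q = 2411 − 5.3(277) + 0.00152(65800) = 1042.916.
∂q/∂M = 0.00152.
E = (0.00152) × (65800/1042.916) = 0.0959…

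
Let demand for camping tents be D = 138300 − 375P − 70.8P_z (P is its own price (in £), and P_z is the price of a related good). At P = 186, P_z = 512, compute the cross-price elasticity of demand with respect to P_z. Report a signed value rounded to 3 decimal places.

-1.122

At the given values, D = 138300 − 375(186) − 70.8(512) = 32300.4.
∂D/∂P_z = -70.8.
E = (-70.8) × (512/32300.4) = -1.12226…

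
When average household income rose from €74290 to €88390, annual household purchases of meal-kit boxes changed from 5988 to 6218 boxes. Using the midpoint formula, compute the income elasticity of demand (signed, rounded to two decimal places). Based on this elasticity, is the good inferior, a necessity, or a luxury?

0.22; necessity

%ΔQ = (6218 − 5988)/[( 5988 + 6218)/2] = 230/6103 = 0.037686…
%ΔIncome = (88390 − 74290)/[( 74290 + 88390)/2] = 14100/81340 = 0.173346…
E_income = (230/6103) / (14100/81340) = 0.2174…
0 < E_income < 1 ⇒ normal good, necessity.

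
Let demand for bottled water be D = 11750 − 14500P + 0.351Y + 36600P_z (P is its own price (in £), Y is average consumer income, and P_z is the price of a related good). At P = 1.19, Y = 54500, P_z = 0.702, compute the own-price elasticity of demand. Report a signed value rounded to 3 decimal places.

At the given values, D = 11750 − 14500(1.19) + 0.351(54500) + 36600(0.702) = 39317.7.
∂D/∂P = −14500.
E = (-14500) × (1.19/39317.7) = -0.43886…

-0.439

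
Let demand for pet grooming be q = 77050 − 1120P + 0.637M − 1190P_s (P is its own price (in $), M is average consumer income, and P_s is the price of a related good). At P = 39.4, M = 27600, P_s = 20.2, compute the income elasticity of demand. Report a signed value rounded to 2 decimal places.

At the given values, q = 77050 − 1120(39.4) + 0.637(27600) − 1190(20.2) = 26465.2.
∂q/∂M = 0.637.
E = (0.637) × (27600/26465.2) = 0.6643…

0.66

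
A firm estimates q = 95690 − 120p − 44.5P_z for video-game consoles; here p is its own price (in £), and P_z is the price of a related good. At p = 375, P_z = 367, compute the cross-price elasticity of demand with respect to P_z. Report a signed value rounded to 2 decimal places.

-0.48

At the given values, q = 95690 − 120(375) − 44.5(367) = 34358.5.
∂q/∂P_z = -44.5.
E = (-44.5) × (367/34358.5) = -0.4753…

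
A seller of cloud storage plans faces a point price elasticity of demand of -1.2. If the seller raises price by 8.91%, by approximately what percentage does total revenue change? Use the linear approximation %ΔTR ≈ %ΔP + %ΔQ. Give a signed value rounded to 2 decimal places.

%ΔQ ≈ Ed × %ΔP = (-1.2) × (+8.91%) = -10.6920%
%ΔTR ≈ %ΔP + %ΔQ = (+8.91%) + (-10.6920%) = -1.7820%

-1.78%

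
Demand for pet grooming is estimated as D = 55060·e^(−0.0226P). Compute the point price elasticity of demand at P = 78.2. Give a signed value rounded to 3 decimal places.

dD/dP = −0.0226·D = -212.524. At P = 78.2, D = 9403.7.
Ed = (dD/dP)·(P/D) = (-212.524) × (78.2/9403.7) = -1.76732

-1.767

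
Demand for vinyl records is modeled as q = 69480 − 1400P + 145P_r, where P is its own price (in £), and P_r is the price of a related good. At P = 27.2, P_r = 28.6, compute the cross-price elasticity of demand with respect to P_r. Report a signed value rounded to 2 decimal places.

At the given values, q = 69480 − 1400(27.2) + 145(28.6) = 35547.
∂q/∂P_r = 145.
E = (145) × (28.6/35547) = 0.1166…

0.12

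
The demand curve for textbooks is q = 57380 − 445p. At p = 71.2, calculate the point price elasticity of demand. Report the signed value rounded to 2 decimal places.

dq/dp = −445. At p = 71.2, q = 57380 − 445(71.2) = 25696.
Ed = (dq/dp)·(p/q) = −445 × (71.2/25696) = -1.2330…

-1.23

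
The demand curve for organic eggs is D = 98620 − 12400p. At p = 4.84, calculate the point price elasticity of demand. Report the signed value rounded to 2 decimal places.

dD/dp = −12400. At p = 4.84, D = 98620 − 12400(4.84) = 38604.
Ed = (dD/dp)·(p/D) = −12400 × (4.84/38604) = -1.5546…

-1.55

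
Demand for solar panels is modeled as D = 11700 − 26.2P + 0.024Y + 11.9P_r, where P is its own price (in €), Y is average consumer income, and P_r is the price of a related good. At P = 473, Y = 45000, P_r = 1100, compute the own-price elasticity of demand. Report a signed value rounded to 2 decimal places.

-0.92

At the given values, D = 11700 − 26.2(473) + 0.024(45000) + 11.9(1100) = 13477.4.
∂D/∂P = −26.2.
E = (-26.2) × (473/13477.4) = -0.9195…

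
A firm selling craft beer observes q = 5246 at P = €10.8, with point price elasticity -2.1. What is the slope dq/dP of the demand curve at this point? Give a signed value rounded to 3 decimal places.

-1020.056

Ed = (dq/dP)·(P/q) ⇒ dq/dP = Ed·q/P = (-2.1)·5246/10.8 = -1020.05555…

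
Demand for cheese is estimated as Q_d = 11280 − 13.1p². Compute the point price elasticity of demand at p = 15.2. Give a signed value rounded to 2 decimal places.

-0.73

dQ_d/dp = −2·13.1·p = -398.24. At p = 15.2, Q_d = 8253.376.
Ed = (dQ_d/dp)·(p/Q_d) = (-398.24) × (15.2/8253.376) = -0.7334…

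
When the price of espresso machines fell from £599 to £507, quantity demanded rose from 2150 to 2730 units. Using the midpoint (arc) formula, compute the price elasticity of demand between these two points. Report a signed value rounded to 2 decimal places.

%ΔQ = (2730 − 2150) / [(2150 + 2730)/2] = 580/2440 = 0.237704…
%ΔP = (507 − 599) / [(599 + 507)/2] = -92/553 = -0.166365…
Arc Ed = %ΔQ / %ΔP = (580/2440) / (-92/553) = -1.4288…

-1.43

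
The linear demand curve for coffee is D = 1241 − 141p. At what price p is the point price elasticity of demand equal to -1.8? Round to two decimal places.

Ed = −141p/(1241 − 141p). Set this equal to -1.8:
141p = 1.8·(1241 − 141p) ⇒ 141p(1 + 1.8) = 1.8·1241
p = 1.8·1241 / (141·2.8) = 5.6580…

5.66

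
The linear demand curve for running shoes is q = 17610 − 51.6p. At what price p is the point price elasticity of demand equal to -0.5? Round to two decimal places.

Ed = −51.6p/(17610 − 51.6p). Set this equal to -0.5:
51.6p = 0.5·(17610 − 51.6p) ⇒ 51.6p(1 + 0.5) = 0.5·17610
p = 0.5·17610 / (51.6·1.5) = 113.7596…

113.76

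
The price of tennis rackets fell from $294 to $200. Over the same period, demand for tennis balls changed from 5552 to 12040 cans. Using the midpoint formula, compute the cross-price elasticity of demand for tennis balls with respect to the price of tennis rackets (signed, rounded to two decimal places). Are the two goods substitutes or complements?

%ΔQ_{tennis balls} = (12040 − 5552)/avg = 6488/8796 = 0.737608…
%ΔP_{tennis rackets} = (200 − 294)/avg = -94/247 = -0.380566…
E_cross = (6488/8796) / (-94/247) = -1.9381…
E_cross < 0 ⇒ the goods are complements.

-1.94; complements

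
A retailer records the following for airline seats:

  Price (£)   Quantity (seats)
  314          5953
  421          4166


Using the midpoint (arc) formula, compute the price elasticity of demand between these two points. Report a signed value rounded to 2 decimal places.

-1.21

%ΔQ = (4166 − 5953) / [(5953 + 4166)/2] = -1787/5059.5 = -0.353196…
%ΔP = (421 − 314) / [(314 + 421)/2] = 107/367.5 = 0.291156…
Arc Ed = %ΔQ / %ΔP = (-1787/5059.5) / (107/367.5) = -1.2130…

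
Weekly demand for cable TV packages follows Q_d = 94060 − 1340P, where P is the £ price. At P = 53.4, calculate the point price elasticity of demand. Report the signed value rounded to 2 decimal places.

dQ_d/dP = −1340. At P = 53.4, Q_d = 94060 − 1340(53.4) = 22504.
Ed = (dQ_d/dP)·(P/Q_d) = −1340 × (53.4/22504) = -3.1797…

-3.18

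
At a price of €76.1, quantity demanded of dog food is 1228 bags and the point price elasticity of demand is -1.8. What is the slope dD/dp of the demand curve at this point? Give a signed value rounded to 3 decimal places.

-29.046

Ed = (dD/dp)·(p/D) ⇒ dD/dp = Ed·D/p = (-1.8)·1228/76.1 = -29.04599…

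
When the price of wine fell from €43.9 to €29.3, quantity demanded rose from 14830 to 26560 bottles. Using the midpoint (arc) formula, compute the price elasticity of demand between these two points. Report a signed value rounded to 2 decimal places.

%ΔQ = (26560 − 14830) / [(14830 + 26560)/2] = 11730/20695 = 0.566803…
%ΔP = (29.3 − 43.9) / [(43.9 + 29.3)/2] = -14.6/36.6 = -0.398907…
Arc Ed = %ΔQ / %ΔP = (11730/20695) / (-14.6/36.6) = -1.4208…

-1.42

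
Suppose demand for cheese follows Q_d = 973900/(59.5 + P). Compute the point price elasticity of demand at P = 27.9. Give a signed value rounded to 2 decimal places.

-0.32

dQ_d/dP = −973900/(59.5 + P)² = -127.495. At P = 27.9, Q_d = 11143.
Ed = (dQ_d/dP)·(P/Q_d) = (-127.495) × (27.9/11143) = -0.3192…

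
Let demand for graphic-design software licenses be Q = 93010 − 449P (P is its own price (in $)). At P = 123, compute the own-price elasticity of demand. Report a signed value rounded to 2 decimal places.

At the given values, Q = 93010 − 449(123) = 37783.
∂Q/∂P = −449.
E = (-449) × (123/37783) = -1.4616…

-1.46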